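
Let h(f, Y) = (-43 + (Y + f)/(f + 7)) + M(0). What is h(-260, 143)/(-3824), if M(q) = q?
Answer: 5381/483736 ≈ 0.011124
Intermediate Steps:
h(f, Y) = -43 + (Y + f)/(7 + f) (h(f, Y) = (-43 + (Y + f)/(f + 7)) + 0 = (-43 + (Y + f)/(7 + f)) + 0 = -43 + (Y + f)/(7 + f))
h(-260, 143)/(-3824) = ((-301 + 143 - 42*(-260))/(7 - 260))/(-3824) = ((-301 + 143 + 10920)/(-253))*(-1/3824) = -1/253*10762*(-1/3824) = -10762/253*(-1/3824) = 5381/483736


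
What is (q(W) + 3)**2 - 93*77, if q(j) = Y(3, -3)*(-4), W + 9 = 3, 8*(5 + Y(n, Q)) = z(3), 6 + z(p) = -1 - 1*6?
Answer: -25163/4 ≈ -6290.8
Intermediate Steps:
z(p) = -13 (z(p) = -6 + (-1 - 1*6) = -6 + (-1 - 6) = -6 - 7 = -13)
Y(n, Q) = -53/8 (Y(n, Q) = -5 + (1/8)*(-13) = -5 - 13/8 = -53/8)
W = -6 (W = -9 + 3 = -6)
q(j) = 53/2 (q(j) = -53/8*(-4) = 53/2)
(q(W) + 3)**2 - 93*77 = (53/2 + 3)**2 - 93*77 = (59/2)**2 - 7161 = 3481/4 - 7161 = -25163/4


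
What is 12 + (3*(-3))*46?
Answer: -402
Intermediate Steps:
12 + (3*(-3))*46 = 12 - 9*46 = 12 - 414 = -402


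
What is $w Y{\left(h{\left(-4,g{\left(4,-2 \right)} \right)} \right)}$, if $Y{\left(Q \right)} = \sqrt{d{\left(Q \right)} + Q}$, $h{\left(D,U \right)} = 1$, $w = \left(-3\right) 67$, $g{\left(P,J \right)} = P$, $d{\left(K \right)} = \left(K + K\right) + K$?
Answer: $-402$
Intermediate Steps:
$d{\left(K \right)} = 3 K$ ($d{\left(K \right)} = 2 K + K = 3 K$)
$w = -201$
$Y{\left(Q \right)} = 2 \sqrt{Q}$ ($Y{\left(Q \right)} = \sqrt{3 Q + Q} = \sqrt{4 Q} = 2 \sqrt{Q}$)
$w Y{\left(h{\left(-4,g{\left(4,-2 \right)} \right)} \right)} = - 201 \cdot 2 \sqrt{1} = - 201 \cdot 2 \cdot 1 = \left(-201\right) 2 = -402$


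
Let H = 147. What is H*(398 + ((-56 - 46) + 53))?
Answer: 51303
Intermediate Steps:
H*(398 + ((-56 - 46) + 53)) = 147*(398 + ((-56 - 46) + 53)) = 147*(398 + (-102 + 53)) = 147*(398 - 49) = 147*349 = 51303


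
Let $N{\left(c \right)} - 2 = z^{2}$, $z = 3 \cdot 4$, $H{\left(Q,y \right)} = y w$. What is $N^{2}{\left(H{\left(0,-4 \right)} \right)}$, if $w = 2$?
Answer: $21316$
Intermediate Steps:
$H{\left(Q,y \right)} = 2 y$ ($H{\left(Q,y \right)} = y 2 = 2 y$)
$z = 12$
$N{\left(c \right)} = 146$ ($N{\left(c \right)} = 2 + 12^{2} = 2 + 144 = 146$)
$N^{2}{\left(H{\left(0,-4 \right)} \right)} = 146^{2} = 21316$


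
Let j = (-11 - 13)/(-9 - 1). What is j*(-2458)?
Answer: -29496/5 ≈ -5899.2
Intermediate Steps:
j = 12/5 (j = -24/(-10) = -24*(-⅒) = 12/5 ≈ 2.4000)
j*(-2458) = (12/5)*(-2458) = -29496/5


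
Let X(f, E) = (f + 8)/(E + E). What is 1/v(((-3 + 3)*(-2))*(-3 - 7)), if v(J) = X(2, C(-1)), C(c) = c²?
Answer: ⅕ ≈ 0.20000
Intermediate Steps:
X(f, E) = (8 + f)/(2*E) (X(f, E) = (8 + f)/((2*E)) = (8 + f)*(1/(2*E)) = (8 + f)/(2*E))
v(J) = 5 (v(J) = (8 + 2)/(2*((-1)²)) = (½)*10/1 = (½)*1*10 = 5)
1/v(((-3 + 3)*(-2))*(-3 - 7)) = 1/5 = ⅕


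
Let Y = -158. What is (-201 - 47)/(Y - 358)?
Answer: 62/129 ≈ 0.48062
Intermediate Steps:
(-201 - 47)/(Y - 358) = (-201 - 47)/(-158 - 358) = -248/(-516) = -248*(-1/516) = 62/129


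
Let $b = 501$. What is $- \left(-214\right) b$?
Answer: $107214$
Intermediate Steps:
$- \left(-214\right) b = - \left(-214\right) 501 = \left(-1\right) \left(-107214\right) = 107214$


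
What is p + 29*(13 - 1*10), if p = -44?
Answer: 43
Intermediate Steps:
p + 29*(13 - 1*10) = -44 + 29*(13 - 1*10) = -44 + 29*(13 - 10) = -44 + 29*3 = -44 + 87 = 43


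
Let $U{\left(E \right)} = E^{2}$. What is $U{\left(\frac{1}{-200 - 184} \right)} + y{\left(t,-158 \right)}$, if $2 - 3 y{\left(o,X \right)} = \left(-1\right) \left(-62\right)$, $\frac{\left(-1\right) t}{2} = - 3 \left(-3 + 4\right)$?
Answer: $- \frac{2949119}{147456} \approx -20.0$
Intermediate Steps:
$t = 6$ ($t = - 2 \left(- 3 \left(-3 + 4\right)\right) = - 2 \left(\left(-3\right) 1\right) = \left(-2\right) \left(-3\right) = 6$)
$y{\left(o,X \right)} = -20$ ($y{\left(o,X \right)} = \frac{2}{3} - \frac{\left(-1\right) \left(-62\right)}{3} = \frac{2}{3} - \frac{62}{3} = -20$)
$U{\left(\frac{1}{-200 - 184} \right)} + y{\left(t,-158 \right)} = \left(\frac{1}{-200 - 184}\right)^{2} - 20 = \left(\frac{1}{-384}\right)^{2} - 20 = \left(- \frac{1}{384}\right)^{2} - 20 = \frac{1}{147456} - 20 = - \frac{2949119}{147456}$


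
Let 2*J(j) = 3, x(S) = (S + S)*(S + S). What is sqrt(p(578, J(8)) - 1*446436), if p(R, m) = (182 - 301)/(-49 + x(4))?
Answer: I*sqrt(100449885)/15 ≈ 668.17*I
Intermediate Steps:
x(S) = 4*S**2 (x(S) = (2*S)*(2*S) = 4*S**2)
J(j) = 3/2 (J(j) = (1/2)*3 = 3/2)
p(R, m) = -119/15 (p(R, m) = (182 - 301)/(-49 + 4*4**2) = -119/(-49 + 4*16) = -119/(-49 + 64) = -119/15)
sqrt(p(578, J(8)) - 1*446436) = sqrt(-119/15 - 1*446436) = sqrt(-119/15 - 446436) = sqrt(-6696659/15) = I*sqrt(100449885)/15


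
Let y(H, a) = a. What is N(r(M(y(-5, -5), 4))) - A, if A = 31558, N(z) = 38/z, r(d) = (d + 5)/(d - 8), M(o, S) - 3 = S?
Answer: -189367/6 ≈ -31561.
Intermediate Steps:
M(o, S) = 3 + S
r(d) = (5 + d)/(-8 + d)
N(r(M(y(-5, -5), 4))) - A = 38/(((5 + (3 + 4))/(-8 + (3 + 4)))) - 1*31558 = 38/(((5 + 7)/(-8 + 7))) - 31558 = 38/((12/(-1))) - 31558 = 38/((-1*12)) - 31558 = 38/(-12) - 31558 = 38*(-1/12) - 31558 = -19/6 - 31558 = -189367/6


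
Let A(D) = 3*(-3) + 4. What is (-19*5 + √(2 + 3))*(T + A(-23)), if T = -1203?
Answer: 114760 - 1208*√5 ≈ 1.1206e+5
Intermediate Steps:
A(D) = -5 (A(D) = -9 + 4 = -5)
(-19*5 + √(2 + 3))*(T + A(-23)) = (-19*5 + √(2 + 3))*(-1203 - 5) = (-95 + √5)*(-1208) = 114760 - 1208*√5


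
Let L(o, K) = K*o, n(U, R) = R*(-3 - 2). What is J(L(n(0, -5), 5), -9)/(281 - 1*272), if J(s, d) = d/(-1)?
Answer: 1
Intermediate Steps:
n(U, R) = -5*R (n(U, R) = R*(-5) = -5*R)
J(s, d) = -d (J(s, d) = d*(-1) = -d)
J(L(n(0, -5), 5), -9)/(281 - 1*272) = (-1*(-9))/(281 - 1*272) = 9/(281 - 272) = 9/9 = 9*(1/9) = 1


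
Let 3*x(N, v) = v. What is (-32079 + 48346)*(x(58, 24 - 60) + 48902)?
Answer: 795293630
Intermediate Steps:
x(N, v) = v/3
(-32079 + 48346)*(x(58, 24 - 60) + 48902) = (-32079 + 48346)*((24 - 60)/3 + 48902) = 16267*((⅓)*(-36) + 48902) = 16267*(-12 + 48902) = 16267*48890 = 795293630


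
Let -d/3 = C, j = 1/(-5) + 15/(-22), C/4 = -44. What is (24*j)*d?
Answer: -55872/5 ≈ -11174.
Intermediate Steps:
C = -176 (C = 4*(-44) = -176)
j = -97/110 (j = 1*(-⅕) + 15*(-1/22) = -⅕ - 15/22 = -97/110 ≈ -0.88182)
d = 528 (d = -3*(-176) = 528)
(24*j)*d = (24*(-97/110))*528 = -1164/55*528 = -55872/5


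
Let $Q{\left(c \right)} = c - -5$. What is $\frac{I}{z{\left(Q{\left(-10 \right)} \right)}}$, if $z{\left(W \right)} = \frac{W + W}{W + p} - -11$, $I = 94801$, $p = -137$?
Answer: $\frac{6730871}{786} \approx 8563.5$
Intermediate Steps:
$Q{\left(c \right)} = 5 + c$ ($Q{\left(c \right)} = c + 5 = 5 + c$)
$z{\left(W \right)} = 11 + \frac{2 W}{-137 + W}$ ($z{\left(W \right)} = \frac{W + W}{W - 137} - -11 = \frac{2 W}{-137 + W} + 11 = 11 + \frac{2 W}{-137 + W}$)
$\frac{I}{z{\left(Q{\left(-10 \right)} \right)}} = \frac{94801}{\frac{1}{-137 + \left(5 - 10\right)} \left(-1507 + 13 \left(5 - 10\right)\right)} = \frac{94801}{\frac{1}{-137 - 5} \left(-1507 + 13 \left(-5\right)\right)} = \frac{94801}{\frac{1}{-142} \left(-1507 - 65\right)} = \frac{94801}{\left(- \frac{1}{142}\right) \left(-1572\right)} = \frac{94801}{\frac{786}{71}} = 94801 \cdot \frac{71}{786} = \frac{6730871}{786}$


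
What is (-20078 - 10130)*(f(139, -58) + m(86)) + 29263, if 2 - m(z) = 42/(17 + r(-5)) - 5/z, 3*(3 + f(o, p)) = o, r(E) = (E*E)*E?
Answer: -523870355/387 ≈ -1.3537e+6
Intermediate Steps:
r(E) = E³ (r(E) = E²*E = E³)
f(o, p) = -3 + o/3
m(z) = 43/18 + 5/z (m(z) = 2 - (42/(17 + (-5)³) - 5/z) = 2 - (42/(17 - 125) - 5/z) = 2 - (42/(-108) - 5/z) = 2 - (42*(-1/108) - 5/z) = 2 - (-7/18 - 5/z) = 2 + (7/18 + 5/z) = 43/18 + 5/z)
(-20078 - 10130)*(f(139, -58) + m(86)) + 29263 = (-20078 - 10130)*((-3 + (⅓)*139) + (43/18 + 5/86)) + 29263 = -30208*((-3 + 139/3) + (43/18 + 5*(1/86))) + 29263 = -30208*(130/3 + (43/18 + 5/86)) + 29263 = -30208*(130/3 + 947/387) + 29263 = -30208*17717/387 + 29263 = -535195136/387 + 29263 = -523870355/387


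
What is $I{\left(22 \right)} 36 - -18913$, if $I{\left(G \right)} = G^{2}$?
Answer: $36337$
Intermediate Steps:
$I{\left(22 \right)} 36 - -18913 = 22^{2} \cdot 36 - -18913 = 484 \cdot 36 + 18913 = 17424 + 18913 = 36337$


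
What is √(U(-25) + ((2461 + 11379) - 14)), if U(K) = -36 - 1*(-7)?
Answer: 3*√1533 ≈ 117.46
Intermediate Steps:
U(K) = -29 (U(K) = -36 + 7 = -29)
√(U(-25) + ((2461 + 11379) - 14)) = √(-29 + ((2461 + 11379) - 14)) = √(-29 + (13840 - 14)) = √(-29 + 13826) = √13797 = 3*√1533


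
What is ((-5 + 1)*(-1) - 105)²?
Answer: 10201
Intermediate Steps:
((-5 + 1)*(-1) - 105)² = (-4*(-1) - 105)² = (4 - 105)² = (-101)² = 10201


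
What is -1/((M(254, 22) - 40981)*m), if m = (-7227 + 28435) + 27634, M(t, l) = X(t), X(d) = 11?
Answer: 1/2001056740 ≈ 4.9974e-10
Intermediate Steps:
M(t, l) = 11
m = 48842 (m = 21208 + 27634 = 48842)
-1/((M(254, 22) - 40981)*m) = -1/((11 - 40981)*48842) = -1/((-40970)*48842) = -(-1)/(40970*48842) = -1*(-1/2001056740) = 1/2001056740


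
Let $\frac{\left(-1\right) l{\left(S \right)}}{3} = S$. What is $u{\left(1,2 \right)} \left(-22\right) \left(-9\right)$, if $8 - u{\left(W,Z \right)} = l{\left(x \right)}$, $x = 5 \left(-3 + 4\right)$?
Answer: $4554$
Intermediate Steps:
$x = 5$ ($x = 5 \cdot 1 = 5$)
$l{\left(S \right)} = - 3 S$
$u{\left(W,Z \right)} = 23$ ($u{\left(W,Z \right)} = 8 - \left(-3\right) 5 = 8 - -15 = 8 + 15 = 23$)
$u{\left(1,2 \right)} \left(-22\right) \left(-9\right) = 23 \left(-22\right) \left(-9\right) = \left(-506\right) \left(-9\right) = 4554$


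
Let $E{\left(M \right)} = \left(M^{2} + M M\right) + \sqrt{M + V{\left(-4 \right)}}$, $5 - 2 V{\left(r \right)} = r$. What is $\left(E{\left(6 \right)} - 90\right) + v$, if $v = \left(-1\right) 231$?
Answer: $-249 + \frac{\sqrt{42}}{2} \approx -245.76$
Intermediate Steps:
$V{\left(r \right)} = \frac{5}{2} - \frac{r}{2}$
$v = -231$
$E{\left(M \right)} = \sqrt{\frac{9}{2} + M} + 2 M^{2}$ ($E{\left(M \right)} = \left(M^{2} + M M\right) + \sqrt{M + \left(\frac{5}{2} - -2\right)} = \left(M^{2} + M^{2}\right) + \sqrt{M + \left(\frac{5}{2} + 2\right)} = 2 M^{2} + \sqrt{M + \frac{9}{2}} = 2 M^{2} + \sqrt{\frac{9}{2} + M} = \sqrt{\frac{9}{2} + M} + 2 M^{2}$)
$\left(E{\left(6 \right)} - 90\right) + v = \left(\left(\frac{\sqrt{18 + 4 \cdot 6}}{2} + 2 \cdot 6^{2}\right) - 90\right) - 231 = \left(\left(\frac{\sqrt{18 + 24}}{2} + 2 \cdot 36\right) - 90\right) - 231 = \left(\left(\frac{\sqrt{42}}{2} + 72\right) - 90\right) - 231 = \left(\left(72 + \frac{\sqrt{42}}{2}\right) - 90\right) - 231 = \left(-18 + \frac{\sqrt{42}}{2}\right) - 231 = -249 + \frac{\sqrt{42}}{2}$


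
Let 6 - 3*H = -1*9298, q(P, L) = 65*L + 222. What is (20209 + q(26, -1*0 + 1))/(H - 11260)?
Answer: -15372/6119 ≈ -2.5122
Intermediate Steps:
q(P, L) = 222 + 65*L
H = 9304/3 (H = 2 - (-1)*9298/3 = 2 - ⅓*(-9298) = 2 + 9298/3 = 9304/3 ≈ 3101.3)
(20209 + q(26, -1*0 + 1))/(H - 11260) = (20209 + (222 + 65*(-1*0 + 1)))/(9304/3 - 11260) = (20209 + (222 + 65*(0 + 1)))/(-24476/3) = (20209 + (222 + 65*1))*(-3/24476) = (20209 + (222 + 65))*(-3/24476) = (20209 + 287)*(-3/24476) = 20496*(-3/24476) = -15372/6119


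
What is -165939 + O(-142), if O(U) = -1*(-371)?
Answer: -165568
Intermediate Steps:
O(U) = 371
-165939 + O(-142) = -165939 + 371 = -165568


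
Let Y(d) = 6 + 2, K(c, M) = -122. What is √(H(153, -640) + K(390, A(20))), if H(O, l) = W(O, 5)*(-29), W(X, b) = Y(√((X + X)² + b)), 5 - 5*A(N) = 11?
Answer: I*√354 ≈ 18.815*I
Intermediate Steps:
A(N) = -6/5 (A(N) = 1 - ⅕*11 = 1 - 11/5 = -6/5)
Y(d) = 8
W(X, b) = 8
H(O, l) = -232 (H(O, l) = 8*(-29) = -232)
√(H(153, -640) + K(390, A(20))) = √(-232 - 122) = √(-354) = I*√354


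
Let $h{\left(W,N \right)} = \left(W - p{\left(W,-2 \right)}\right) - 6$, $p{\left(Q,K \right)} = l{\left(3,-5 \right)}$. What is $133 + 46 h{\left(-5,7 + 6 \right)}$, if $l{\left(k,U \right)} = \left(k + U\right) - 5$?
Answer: $-51$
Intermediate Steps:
$l{\left(k,U \right)} = -5 + U + k$ ($l{\left(k,U \right)} = \left(U + k\right) - 5 = -5 + U + k$)
$p{\left(Q,K \right)} = -7$ ($p{\left(Q,K \right)} = -5 - 5 + 3 = -7$)
$h{\left(W,N \right)} = 1 + W$ ($h{\left(W,N \right)} = \left(W - -7\right) - 6 = \left(W + 7\right) - 6 = \left(7 + W\right) - 6 = 1 + W$)
$133 + 46 h{\left(-5,7 + 6 \right)} = 133 + 46 \left(1 - 5\right) = 133 + 46 \left(-4\right) = 133 - 184 = -51$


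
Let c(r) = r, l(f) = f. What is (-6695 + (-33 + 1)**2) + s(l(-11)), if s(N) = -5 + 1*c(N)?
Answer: -5687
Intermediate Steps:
s(N) = -5 + N (s(N) = -5 + 1*N = -5 + N)
(-6695 + (-33 + 1)**2) + s(l(-11)) = (-6695 + (-33 + 1)**2) + (-5 - 11) = (-6695 + (-32)**2) - 16 = (-6695 + 1024) - 16 = -5671 - 16 = -5687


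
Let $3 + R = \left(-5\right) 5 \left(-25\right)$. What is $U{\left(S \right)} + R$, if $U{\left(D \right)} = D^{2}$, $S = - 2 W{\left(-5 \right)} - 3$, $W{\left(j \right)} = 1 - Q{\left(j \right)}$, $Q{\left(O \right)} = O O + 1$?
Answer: $2831$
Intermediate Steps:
$Q{\left(O \right)} = 1 + O^{2}$ ($Q{\left(O \right)} = O^{2} + 1 = 1 + O^{2}$)
$W{\left(j \right)} = - j^{2}$ ($W{\left(j \right)} = 1 - \left(1 + j^{2}\right) = - j^{2}$)
$S = 47$ ($S = - 2 \left(- \left(-5\right)^{2}\right) - 3 = - 2 \left(\left(-1\right) 25\right) - 3 = \left(-2\right) \left(-25\right) - 3 = 50 - 3 = 47$)
$R = 622$ ($R = -3 + \left(-5\right) 5 \left(-25\right) = -3 - -625 = -3 + 625 = 622$)
$U{\left(S \right)} + R = 47^{2} + 622 = 2209 + 622 = 2831$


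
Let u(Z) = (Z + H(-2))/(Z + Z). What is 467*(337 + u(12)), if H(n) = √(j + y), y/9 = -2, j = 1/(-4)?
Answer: 315225/2 + 467*I*√73/48 ≈ 1.5761e+5 + 83.126*I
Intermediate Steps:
j = -¼ ≈ -0.25000
y = -18 (y = 9*(-2) = -18)
H(n) = I*√73/2 (H(n) = √(-¼ - 18) = √(-73/4) = I*√73/2)
u(Z) = (Z + I*√73/2)/(2*Z) (u(Z) = (Z + I*√73/2)/(Z + Z) = (Z + I*√73/2)/((2*Z)) = (Z + I*√73/2)*(1/(2*Z)) = (Z + I*√73/2)/(2*Z))
467*(337 + u(12)) = 467*(337 + (¼)*(2*12 + I*√73)/12) = 467*(337 + (¼)*(1/12)*(24 + I*√73)) = 467*(337 + (½ + I*√73/48)) = 467*(675/2 + I*√73/48) = 315225/2 + 467*I*√73/48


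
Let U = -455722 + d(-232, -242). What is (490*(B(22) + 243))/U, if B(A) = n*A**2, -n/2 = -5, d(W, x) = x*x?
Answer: -1245335/198579 ≈ -6.2712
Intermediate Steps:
d(W, x) = x**2
n = 10 (n = -2*(-5) = 10)
U = -397158 (U = -455722 + (-242)**2 = -455722 + 58564 = -397158)
B(A) = 10*A**2
(490*(B(22) + 243))/U = (490*(10*22**2 + 243))/(-397158) = (490*(10*484 + 243))*(-1/397158) = (490*(4840 + 243))*(-1/397158) = (490*5083)*(-1/397158) = 2490670*(-1/397158) = -1245335/198579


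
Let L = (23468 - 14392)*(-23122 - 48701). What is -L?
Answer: 651865548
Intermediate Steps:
L = -651865548 (L = 9076*(-71823) = -651865548)
-L = -1*(-651865548) = 651865548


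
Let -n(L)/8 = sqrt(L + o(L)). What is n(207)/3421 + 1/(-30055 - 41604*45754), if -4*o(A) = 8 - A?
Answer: -1/3278685886 - 4*sqrt(1027)/3421 ≈ -0.037471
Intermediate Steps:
o(A) = -2 + A/4 (o(A) = -(8 - A)/4 = -2 + A/4)
n(L) = -8*sqrt(-2 + 5*L/4) (n(L) = -8*sqrt(L + (-2 + L/4)) = -8*sqrt(-2 + 5*L/4))
n(207)/3421 + 1/(-30055 - 41604*45754) = -4*sqrt(-8 + 5*207)/3421 + 1/(-30055 - 41604*45754) = -4*sqrt(-8 + 1035)*(1/3421) + (1/45754)/(-71659) = -4*sqrt(1027)*(1/3421) - 1/71659*1/45754 = -4*sqrt(1027)/3421 - 1/3278685886 = -1/3278685886 - 4*sqrt(1027)/3421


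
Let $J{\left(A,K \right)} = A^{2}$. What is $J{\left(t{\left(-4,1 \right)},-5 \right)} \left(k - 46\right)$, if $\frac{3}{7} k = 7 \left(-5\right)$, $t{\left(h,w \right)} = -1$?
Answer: $- \frac{383}{3} \approx -127.67$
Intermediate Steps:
$k = - \frac{245}{3}$ ($k = \frac{7 \cdot 7 \left(-5\right)}{3} = \frac{7}{3} \left(-35\right) = - \frac{245}{3} \approx -81.667$)
$J{\left(t{\left(-4,1 \right)},-5 \right)} \left(k - 46\right) = \left(-1\right)^{2} \left(- \frac{245}{3} - 46\right) = 1 \left(- \frac{383}{3}\right) = - \frac{383}{3}$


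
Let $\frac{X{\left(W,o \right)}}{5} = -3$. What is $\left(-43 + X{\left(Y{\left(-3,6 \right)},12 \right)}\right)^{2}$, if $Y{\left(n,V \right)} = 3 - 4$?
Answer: $3364$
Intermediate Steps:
$Y{\left(n,V \right)} = -1$
$X{\left(W,o \right)} = -15$ ($X{\left(W,o \right)} = 5 \left(-3\right) = -15$)
$\left(-43 + X{\left(Y{\left(-3,6 \right)},12 \right)}\right)^{2} = \left(-43 - 15\right)^{2} = \left(-58\right)^{2} = 3364$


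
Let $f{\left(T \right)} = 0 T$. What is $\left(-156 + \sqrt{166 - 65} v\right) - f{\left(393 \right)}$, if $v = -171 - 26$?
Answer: $-156 - 197 \sqrt{101} \approx -2135.8$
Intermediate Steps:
$v = -197$ ($v = -171 - 26 = -197$)
$f{\left(T \right)} = 0$
$\left(-156 + \sqrt{166 - 65} v\right) - f{\left(393 \right)} = \left(-156 + \sqrt{166 - 65} \left(-197\right)\right) - 0 = \left(-156 + \sqrt{101} \left(-197\right)\right) + 0 = \left(-156 - 197 \sqrt{101}\right) + 0 = -156 - 197 \sqrt{101}$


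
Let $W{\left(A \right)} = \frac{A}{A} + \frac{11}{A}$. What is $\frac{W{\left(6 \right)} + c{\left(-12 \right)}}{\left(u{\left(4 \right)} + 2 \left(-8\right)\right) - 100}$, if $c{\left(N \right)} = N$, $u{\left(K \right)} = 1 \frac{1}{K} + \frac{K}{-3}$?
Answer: $\frac{22}{281} \approx 0.078292$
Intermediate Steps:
$u{\left(K \right)} = \frac{1}{K} - \frac{K}{3}$ ($u{\left(K \right)} = \frac{1}{K} + K \left(- \frac{1}{3}\right) = \frac{1}{K} - \frac{K}{3}$)
$W{\left(A \right)} = 1 + \frac{11}{A}$
$\frac{W{\left(6 \right)} + c{\left(-12 \right)}}{\left(u{\left(4 \right)} + 2 \left(-8\right)\right) - 100} = \frac{\frac{11 + 6}{6} - 12}{\left(\left(\frac{1}{4} - \frac{4}{3}\right) + 2 \left(-8\right)\right) - 100} = \frac{\frac{1}{6} \cdot 17 - 12}{\left(\left(\frac{1}{4} - \frac{4}{3}\right) - 16\right) - 100} = \frac{\frac{17}{6} - 12}{\left(- \frac{13}{12} - 16\right) - 100} = - \frac{55}{6 \left(- \frac{205}{12} - 100\right)} = - \frac{55}{6 \left(- \frac{1405}{12}\right)} = \left(- \frac{55}{6}\right) \left(- \frac{12}{1405}\right) = \frac{22}{281}$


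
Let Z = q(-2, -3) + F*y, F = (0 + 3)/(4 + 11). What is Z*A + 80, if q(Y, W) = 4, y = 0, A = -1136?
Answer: -4464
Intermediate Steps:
F = ⅕ (F = 3/15 = 3*(1/15) = ⅕ ≈ 0.20000)
Z = 4 (Z = 4 + (⅕)*0 = 4 + 0 = 4)
Z*A + 80 = 4*(-1136) + 80 = -4544 + 80 = -4464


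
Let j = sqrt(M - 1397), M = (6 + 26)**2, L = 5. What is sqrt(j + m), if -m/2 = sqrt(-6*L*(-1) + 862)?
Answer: sqrt(-4*sqrt(223) + I*sqrt(373)) ≈ 1.2338 + 7.8266*I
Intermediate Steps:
M = 1024 (M = 32**2 = 1024)
j = I*sqrt(373) (j = sqrt(1024 - 1397) = sqrt(-373) = I*sqrt(373) ≈ 19.313*I)
m = -4*sqrt(223) (m = -2*sqrt(-6*5*(-1) + 862) = -2*sqrt(-30*(-1) + 862) = -2*sqrt(30 + 862) = -4*sqrt(223) ≈ -59.733)
sqrt(j + m) = sqrt(I*sqrt(373) - 4*sqrt(223)) = sqrt(-4*sqrt(223) + I*sqrt(373))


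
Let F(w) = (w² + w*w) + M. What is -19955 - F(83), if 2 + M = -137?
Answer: -33594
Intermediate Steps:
M = -139 (M = -2 - 137 = -139)
F(w) = -139 + 2*w² (F(w) = (w² + w*w) - 139 = (w² + w²) - 139 = 2*w² - 139 = -139 + 2*w²)
-19955 - F(83) = -19955 - (-139 + 2*83²) = -19955 - (-139 + 2*6889) = -19955 - (-139 + 13778) = -19955 - 1*13639 = -19955 - 13639 = -33594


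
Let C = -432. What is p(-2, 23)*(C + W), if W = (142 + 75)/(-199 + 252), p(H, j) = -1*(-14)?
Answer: -317506/53 ≈ -5990.7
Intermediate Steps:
p(H, j) = 14
W = 217/53 ≈ 4.0943
p(-2, 23)*(C + W) = 14*(-432 + 217/53) = 14*(-22679/53) = -317506/53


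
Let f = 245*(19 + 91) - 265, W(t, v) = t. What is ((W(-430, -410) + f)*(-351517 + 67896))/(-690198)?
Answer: 7446469355/690198 ≈ 10789.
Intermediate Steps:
f = 26685 (f = 245*110 - 265 = 26950 - 265 = 26685)
((W(-430, -410) + f)*(-351517 + 67896))/(-690198) = ((-430 + 26685)*(-351517 + 67896))/(-690198) = (26255*(-283621))*(-1/690198) = -7446469355*(-1/690198) = 7446469355/690198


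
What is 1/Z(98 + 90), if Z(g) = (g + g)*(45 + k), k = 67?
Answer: 1/42112 ≈ 2.3746e-5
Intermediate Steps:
Z(g) = 224*g (Z(g) = (g + g)*(45 + 67) = (2*g)*112 = 224*g)
1/Z(98 + 90) = 1/(224*(98 + 90)) = 1/(224*188) = 1/42112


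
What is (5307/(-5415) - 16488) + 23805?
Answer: 13205416/1805 ≈ 7316.0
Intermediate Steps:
(5307/(-5415) - 16488) + 23805 = (5307*(-1/5415) - 16488) + 23805 = (-1769/1805 - 16488) + 23805 = -29762609/1805 + 23805 = 13205416/1805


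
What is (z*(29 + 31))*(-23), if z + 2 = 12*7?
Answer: -113160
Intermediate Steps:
z = 82 (z = -2 + 12*7 = -2 + 84 = 82)
(z*(29 + 31))*(-23) = (82*(29 + 31))*(-23) = (82*60)*(-23) = 4920*(-23) = -113160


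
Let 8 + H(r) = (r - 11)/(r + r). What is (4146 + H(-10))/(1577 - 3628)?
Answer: -82781/41020 ≈ -2.0181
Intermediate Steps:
H(r) = -8 + (-11 + r)/(2*r) (H(r) = -8 + (r - 11)/(r + r) = -8 + (-11 + r)/((2*r)) = -8 + (-11 + r)*(1/(2*r)) = -8 + (-11 + r)/(2*r))
(4146 + H(-10))/(1577 - 3628) = (4146 + (½)*(-11 - 15*(-10))/(-10))/(1577 - 3628) = (4146 + (½)*(-⅒)*(-11 + 150))/(-2051) = (4146 + (½)*(-⅒)*139)*(-1/2051) = (4146 - 139/20)*(-1/2051) = (82781/20)*(-1/2051) = -82781/41020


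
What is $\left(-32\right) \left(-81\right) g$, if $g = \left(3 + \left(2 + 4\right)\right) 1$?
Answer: $23328$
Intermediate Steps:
$g = 9$ ($g = \left(3 + 6\right) 1 = 9 \cdot 1 = 9$)
$\left(-32\right) \left(-81\right) g = \left(-32\right) \left(-81\right) 9 = 2592 \cdot 9 = 23328$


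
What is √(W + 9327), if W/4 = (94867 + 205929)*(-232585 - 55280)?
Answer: I*√346354552833 ≈ 5.8852e+5*I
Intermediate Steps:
W = -346354562160 (W = 4*((94867 + 205929)*(-232585 - 55280)) = 4*(300796*(-287865)) = 4*(-86588640540) = -346354562160)
√(W + 9327) = √(-346354562160 + 9327) = √(-346354552833) = I*√346354552833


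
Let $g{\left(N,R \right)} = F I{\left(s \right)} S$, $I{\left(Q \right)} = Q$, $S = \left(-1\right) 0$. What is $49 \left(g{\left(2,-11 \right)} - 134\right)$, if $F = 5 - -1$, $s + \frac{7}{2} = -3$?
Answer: $-6566$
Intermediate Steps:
$s = - \frac{13}{2}$ ($s = - \frac{7}{2} - 3 = - \frac{13}{2} \approx -6.5$)
$S = 0$
$F = 6$ ($F = 5 + 1 = 6$)
$g{\left(N,R \right)} = 0$ ($g{\left(N,R \right)} = 6 \left(- \frac{13}{2}\right) 0 = \left(-39\right) 0 = 0$)
$49 \left(g{\left(2,-11 \right)} - 134\right) = 49 \left(0 - 134\right) = 49 \left(-134\right) = -6566$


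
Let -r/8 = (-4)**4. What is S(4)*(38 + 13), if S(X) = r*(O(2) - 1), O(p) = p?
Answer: -104448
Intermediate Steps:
r = -2048 (r = -8*(-4)**4 = -8*256 = -2048)
S(X) = -2048 (S(X) = -2048*(2 - 1) = -2048*1 = -2048)
S(4)*(38 + 13) = -2048*(38 + 13) = -2048*51 = -104448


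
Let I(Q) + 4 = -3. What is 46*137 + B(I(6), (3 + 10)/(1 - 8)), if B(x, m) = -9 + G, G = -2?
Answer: 6291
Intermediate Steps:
I(Q) = -7 (I(Q) = -4 - 3 = -7)
B(x, m) = -11 (B(x, m) = -9 - 2 = -11)
46*137 + B(I(6), (3 + 10)/(1 - 8)) = 46*137 - 11 = 6302 - 11 = 6291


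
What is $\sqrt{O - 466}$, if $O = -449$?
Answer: $i \sqrt{915} \approx 30.249 i$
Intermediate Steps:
$\sqrt{O - 466} = \sqrt{-449 - 466} = \sqrt{-915} = i \sqrt{915}$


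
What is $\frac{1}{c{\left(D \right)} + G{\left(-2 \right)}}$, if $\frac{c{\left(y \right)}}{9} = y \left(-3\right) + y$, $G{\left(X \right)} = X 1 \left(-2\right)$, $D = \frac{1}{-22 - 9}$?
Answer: $\frac{31}{142} \approx 0.21831$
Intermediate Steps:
$D = - \frac{1}{31}$ ($D = \frac{1}{-31} = - \frac{1}{31} \approx -0.032258$)
$G{\left(X \right)} = - 2 X$ ($G{\left(X \right)} = X \left(-2\right) = - 2 X$)
$c{\left(y \right)} = - 18 y$ ($c{\left(y \right)} = 9 \left(y \left(-3\right) + y\right) = 9 \left(- 3 y + y\right) = 9 \left(- 2 y\right) = - 18 y$)
$\frac{1}{c{\left(D \right)} + G{\left(-2 \right)}} = \frac{1}{\left(-18\right) \left(- \frac{1}{31}\right) - -4} = \frac{1}{\frac{18}{31} + 4} = \frac{1}{\frac{142}{31}} = \frac{31}{142}$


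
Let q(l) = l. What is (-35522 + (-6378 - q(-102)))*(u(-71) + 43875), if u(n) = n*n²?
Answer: 13126076728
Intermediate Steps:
u(n) = n³
(-35522 + (-6378 - q(-102)))*(u(-71) + 43875) = (-35522 + (-6378 - 1*(-102)))*((-71)³ + 43875) = (-35522 + (-6378 + 102))*(-357911 + 43875) = (-35522 - 6276)*(-314036) = -41798*(-314036) = 13126076728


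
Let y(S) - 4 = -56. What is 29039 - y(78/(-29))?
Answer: 29091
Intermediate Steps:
y(S) = -52 (y(S) = 4 - 56 = -52)
29039 - y(78/(-29)) = 29039 - 1*(-52) = 29039 + 52 = 29091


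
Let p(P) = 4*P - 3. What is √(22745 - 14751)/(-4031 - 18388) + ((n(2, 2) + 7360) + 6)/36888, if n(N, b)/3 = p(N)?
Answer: 7381/36888 - √7994/22419 ≈ 0.19610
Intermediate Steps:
p(P) = -3 + 4*P
n(N, b) = -9 + 12*N (n(N, b) = 3*(-3 + 4*N) = -9 + 12*N)
√(22745 - 14751)/(-4031 - 18388) + ((n(2, 2) + 7360) + 6)/36888 = √(22745 - 14751)/(-4031 - 18388) + (((-9 + 12*2) + 7360) + 6)/36888 = √7994/(-22419) + (((-9 + 24) + 7360) + 6)*(1/36888) = √7994*(-1/22419) + ((15 + 7360) + 6)*(1/36888) = -√7994/22419 + (7375 + 6)*(1/36888) = -√7994/22419 + 7381*(1/36888) = -√7994/22419 + 7381/36888 = 7381/36888 - √7994/22419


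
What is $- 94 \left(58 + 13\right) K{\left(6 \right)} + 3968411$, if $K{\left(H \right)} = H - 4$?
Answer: $3955063$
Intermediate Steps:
$K{\left(H \right)} = -4 + H$
$- 94 \left(58 + 13\right) K{\left(6 \right)} + 3968411 = - 94 \left(58 + 13\right) \left(-4 + 6\right) + 3968411 = \left(-94\right) 71 \cdot 2 + 3968411 = \left(-6674\right) 2 + 3968411 = -13348 + 3968411 = 3955063$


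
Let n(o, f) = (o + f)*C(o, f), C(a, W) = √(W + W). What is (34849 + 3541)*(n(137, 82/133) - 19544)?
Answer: -750294160 + 1405304340*√5453/17689 ≈ -7.4443e+8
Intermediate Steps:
C(a, W) = √2*√W (C(a, W) = √(2*W) = √2*√W)
n(o, f) = √2*√f*(f + o) (n(o, f) = (o + f)*(√2*√f) = (f + o)*(√2*√f) = √2*√f*(f + o))
(34849 + 3541)*(n(137, 82/133) - 19544) = (34849 + 3541)*(√2*√(82/133)*(82/133 + 137) - 19544) = 38390*(√2*√(82*(1/133))*(82*(1/133) + 137) - 19544) = 38390*(√2*√(82/133)*(82/133 + 137) - 19544) = 38390*(√2*(√10906/133)*(18303/133) - 19544) = 38390*(36606*√5453/17689 - 19544) = 38390*(-19544 + 36606*√5453/17689) = -750294160 + 1405304340*√5453/17689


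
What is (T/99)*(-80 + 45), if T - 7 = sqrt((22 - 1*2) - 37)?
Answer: -245/99 - 35*I*sqrt(17)/99 ≈ -2.4747 - 1.4577*I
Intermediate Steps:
T = 7 + I*sqrt(17) (T = 7 + sqrt((22 - 1*2) - 37) = 7 + sqrt((22 - 2) - 37) = 7 + sqrt(20 - 37) = 7 + sqrt(-17) = 7 + I*sqrt(17) ≈ 7.0 + 4.1231*I)
(T/99)*(-80 + 45) = ((7 + I*sqrt(17))/99)*(-80 + 45) = ((7 + I*sqrt(17))*(1/99))*(-35) = (7/99 + I*sqrt(17)/99)*(-35) = -245/99 - 35*I*sqrt(17)/99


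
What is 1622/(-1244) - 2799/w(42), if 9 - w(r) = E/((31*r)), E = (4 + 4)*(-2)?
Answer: -1138134815/3649274 ≈ -311.88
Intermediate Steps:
E = -16 (E = 8*(-2) = -16)
w(r) = 9 + 16/(31*r) (w(r) = 9 - (-16)/(31*r) = 9 + 16/(31*r))
1622/(-1244) - 2799/w(42) = 1622/(-1244) - 2799/(9 + (16/31)/42) = 1622*(-1/1244) - 2799/(9 + (16/31)*(1/42)) = -811/622 - 2799/(9 + 8/651) = -811/622 - 2799/5867/651 = -811/622 - 2799*651/5867 = -811/622 - 1822149/5867 = -1138134815/3649274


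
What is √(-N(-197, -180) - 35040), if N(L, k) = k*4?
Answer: 4*I*√2145 ≈ 185.26*I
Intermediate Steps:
N(L, k) = 4*k
√(-N(-197, -180) - 35040) = √(-4*(-180) - 35040) = √(-1*(-720) - 35040) = √(720 - 35040) = √(-34320) = 4*I*√2145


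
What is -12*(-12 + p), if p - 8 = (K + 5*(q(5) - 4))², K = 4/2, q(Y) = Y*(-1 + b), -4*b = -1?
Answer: -64635/4 ≈ -16159.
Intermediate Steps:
b = ¼ (b = -¼*(-1) = ¼ ≈ 0.25000)
q(Y) = -3*Y/4 (q(Y) = Y*(-1 + ¼) = Y*(-¾) = -3*Y/4)
K = 2 (K = 4*(½) = 2)
p = 21737/16 (p = 8 + (2 + 5*(-¾*5 - 4))² = 8 + (2 + 5*(-15/4 - 4))² = 8 + (2 + 5*(-31/4))² = 8 + (2 - 155/4)² = 8 + (-147/4)² = 8 + 21609/16 = 21737/16 ≈ 1358.6)
-12*(-12 + p) = -12*(-12 + 21737/16) = -12*21545/16 = -64635/4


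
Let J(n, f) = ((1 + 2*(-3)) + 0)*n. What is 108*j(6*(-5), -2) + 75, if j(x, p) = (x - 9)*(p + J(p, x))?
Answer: -33621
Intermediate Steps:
J(n, f) = -5*n (J(n, f) = ((1 - 6) + 0)*n = (-5 + 0)*n = -5*n)
j(x, p) = -4*p*(-9 + x) (j(x, p) = (x - 9)*(p - 5*p) = (-9 + x)*(-4*p) = -4*p*(-9 + x))
108*j(6*(-5), -2) + 75 = 108*(4*(-2)*(9 - 6*(-5))) + 75 = 108*(4*(-2)*(9 - 1*(-30))) + 75 = 108*(4*(-2)*(9 + 30)) + 75 = 108*(4*(-2)*39) + 75 = 108*(-312) + 75 = -33696 + 75 = -33621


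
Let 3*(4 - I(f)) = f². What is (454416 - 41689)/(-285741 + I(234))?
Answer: -58961/43427 ≈ -1.3577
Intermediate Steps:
I(f) = 4 - f²/3
(454416 - 41689)/(-285741 + I(234)) = (454416 - 41689)/(-285741 + (4 - ⅓*234²)) = 412727/(-285741 + (4 - ⅓*54756)) = 412727/(-285741 + (4 - 18252)) = 412727/(-285741 - 18248) = 412727/(-303989) = 412727*(-1/303989) = -58961/43427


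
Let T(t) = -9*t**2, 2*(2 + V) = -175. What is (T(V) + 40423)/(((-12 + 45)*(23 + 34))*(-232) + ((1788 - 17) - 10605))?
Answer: 126677/1780904 ≈ 0.071131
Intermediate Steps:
V = -179/2 (V = -2 + (1/2)*(-175) = -2 - 175/2 = -179/2 ≈ -89.500)
(T(V) + 40423)/(((-12 + 45)*(23 + 34))*(-232) + ((1788 - 17) - 10605)) = (-9*(-179/2)**2 + 40423)/(((-12 + 45)*(23 + 34))*(-232) + ((1788 - 17) - 10605)) = (-9*32041/4 + 40423)/((33*57)*(-232) + (1771 - 10605)) = (-288369/4 + 40423)/(1881*(-232) - 8834) = -126677/(4*(-436392 - 8834)) = -126677/4/(-445226) = -126677/4*(-1/445226) = 126677/1780904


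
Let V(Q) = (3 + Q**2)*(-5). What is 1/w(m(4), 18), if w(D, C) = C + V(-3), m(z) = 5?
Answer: -1/42 ≈ -0.023810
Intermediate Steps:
V(Q) = -15 - 5*Q**2
w(D, C) = -60 + C (w(D, C) = C + (-15 - 5*(-3)**2) = C + (-15 - 5*9) = C + (-15 - 45) = C - 60 = -60 + C)
1/w(m(4), 18) = 1/(-60 + 18) = 1/(-42) = -1/42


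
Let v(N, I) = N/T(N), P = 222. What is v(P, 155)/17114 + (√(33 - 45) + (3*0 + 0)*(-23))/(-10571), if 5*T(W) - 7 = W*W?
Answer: 555/421783087 - 2*I*√3/10571 ≈ 1.3158e-6 - 0.0003277*I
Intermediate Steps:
T(W) = 7/5 + W²/5 (T(W) = 7/5 + (W*W)/5 = 7/5 + W²/5)
v(N, I) = N/(7/5 + N²/5)
v(P, 155)/17114 + (√(33 - 45) + (3*0 + 0)*(-23))/(-10571) = (5*222/(7 + 222²))/17114 + (√(33 - 45) + (3*0 + 0)*(-23))/(-10571) = (5*222/(7 + 49284))*(1/17114) + (√(-12) + (0 + 0)*(-23))*(-1/10571) = (5*222/49291)*(1/17114) + (2*I*√3 + 0*(-23))*(-1/10571) = (5*222*(1/49291))*(1/17114) + (2*I*√3 + 0)*(-1/10571) = (1110/49291)*(1/17114) + (2*I*√3)*(-1/10571) = 555/421783087 - 2*I*√3/10571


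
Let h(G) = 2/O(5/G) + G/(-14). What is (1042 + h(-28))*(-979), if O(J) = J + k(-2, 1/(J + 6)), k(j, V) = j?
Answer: -62291812/61 ≈ -1.0212e+6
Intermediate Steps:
O(J) = -2 + J (O(J) = J - 2 = -2 + J)
h(G) = 2/(-2 + 5/G) - G/14 (h(G) = 2/(-2 + 5/G) + G/(-14) = 2/(-2 + 5/G) + G*(-1/14) = 2/(-2 + 5/G) - G/14)
(1042 + h(-28))*(-979) = (1042 + (1/14)*(-28)*(-23 - 2*(-28))/(-5 + 2*(-28)))*(-979) = (1042 + (1/14)*(-28)*(-23 + 56)/(-5 - 56))*(-979) = (1042 + (1/14)*(-28)*33/(-61))*(-979) = (1042 + (1/14)*(-28)*(-1/61)*33)*(-979) = (1042 + 66/61)*(-979) = (63628/61)*(-979) = -62291812/61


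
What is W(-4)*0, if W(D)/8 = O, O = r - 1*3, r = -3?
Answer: 0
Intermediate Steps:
O = -6 (O = -3 - 1*3 = -3 - 3 = -6)
W(D) = -48 (W(D) = 8*(-6) = -48)
W(-4)*0 = -48*0 = 0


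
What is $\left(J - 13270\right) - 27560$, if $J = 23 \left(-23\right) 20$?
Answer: $-51410$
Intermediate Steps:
$J = -10580$ ($J = \left(-529\right) 20 = -10580$)
$\left(J - 13270\right) - 27560 = \left(-10580 - 13270\right) - 27560 = -23850 - 27560 = -51410$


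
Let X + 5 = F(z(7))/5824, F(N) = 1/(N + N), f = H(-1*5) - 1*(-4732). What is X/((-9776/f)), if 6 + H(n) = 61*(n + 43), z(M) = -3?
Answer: 102561227/28467712 ≈ 3.6027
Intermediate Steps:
H(n) = 2617 + 61*n (H(n) = -6 + 61*(n + 43) = -6 + 61*(43 + n) = -6 + (2623 + 61*n) = 2617 + 61*n)
f = 7044 (f = (2617 + 61*(-1*5)) - 1*(-4732) = (2617 + 61*(-5)) + 4732 = (2617 - 305) + 4732 = 2312 + 4732 = 7044)
F(N) = 1/(2*N)
X = -174721/34944 (X = -5 + ((½)/(-3))/5824 = -5 + ((½)*(-⅓))*(1/5824) = -5 - ⅙*1/5824 = -5 - 1/34944 = -174721/34944 ≈ -5.0000)
X/((-9776/f)) = -174721/(34944*((-9776/7044))) = -174721/(34944*((-9776*1/7044))) = -174721/(34944*(-2444/1761)) = -174721/34944*(-1761/2444) = 102561227/28467712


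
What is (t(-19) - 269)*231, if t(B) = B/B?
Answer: -61908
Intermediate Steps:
t(B) = 1
(t(-19) - 269)*231 = (1 - 269)*231 = -268*231 = -61908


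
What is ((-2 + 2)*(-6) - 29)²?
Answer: 841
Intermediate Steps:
((-2 + 2)*(-6) - 29)² = (0*(-6) - 29)² = (0 - 29)² = (-29)² = 841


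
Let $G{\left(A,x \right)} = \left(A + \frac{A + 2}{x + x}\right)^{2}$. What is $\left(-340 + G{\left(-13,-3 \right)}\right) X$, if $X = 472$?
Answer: $- \frac{914618}{9} \approx -1.0162 \cdot 10^{5}$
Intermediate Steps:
$G{\left(A,x \right)} = \left(A + \frac{2 + A}{2 x}\right)^{2}$
$\left(-340 + G{\left(-13,-3 \right)}\right) X = \left(-340 + \frac{\left(2 - 13 + 2 \left(-13\right) \left(-3\right)\right)^{2}}{4 \cdot 9}\right) 472 = \left(-340 + \frac{1}{4} \cdot \frac{1}{9} \left(2 - 13 + 78\right)^{2}\right) 472 = \left(-340 + \frac{1}{4} \cdot \frac{1}{9} \cdot 67^{2}\right) 472 = \left(-340 + \frac{1}{4} \cdot \frac{1}{9} \cdot 4489\right) 472 = \left(-340 + \frac{4489}{36}\right) 472 = \left(- \frac{7751}{36}\right) 472 = - \frac{914618}{9}$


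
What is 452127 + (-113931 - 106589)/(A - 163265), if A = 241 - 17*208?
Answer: 1882662341/4164 ≈ 4.5213e+5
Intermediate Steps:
A = -3295 (A = 241 - 3536 = -3295)
452127 + (-113931 - 106589)/(A - 163265) = 452127 + (-113931 - 106589)/(-3295 - 163265) = 452127 - 220520/(-166560) = 452127 - 220520*(-1/166560) = 452127 + 5513/4164 = 1882662341/4164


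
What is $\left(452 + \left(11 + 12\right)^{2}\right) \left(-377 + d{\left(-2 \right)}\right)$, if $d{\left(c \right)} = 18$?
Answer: $-352179$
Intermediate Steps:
$\left(452 + \left(11 + 12\right)^{2}\right) \left(-377 + d{\left(-2 \right)}\right) = \left(452 + \left(11 + 12\right)^{2}\right) \left(-377 + 18\right) = \left(452 + 23^{2}\right) \left(-359\right) = \left(452 + 529\right) \left(-359\right) = 981 \left(-359\right) = -352179$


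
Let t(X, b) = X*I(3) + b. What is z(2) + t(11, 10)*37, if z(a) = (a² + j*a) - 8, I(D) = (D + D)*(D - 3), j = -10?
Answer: 346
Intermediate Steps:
I(D) = 2*D*(-3 + D) (I(D) = (2*D)*(-3 + D) = 2*D*(-3 + D))
t(X, b) = b (t(X, b) = X*(2*3*(-3 + 3)) + b = X*(2*3*0) + b = X*0 + b = 0 + b = b)
z(a) = -8 + a² - 10*a (z(a) = (a² - 10*a) - 8 = -8 + a² - 10*a)
z(2) + t(11, 10)*37 = (-8 + 2² - 10*2) + 10*37 = (-8 + 4 - 20) + 370 = -24 + 370 = 346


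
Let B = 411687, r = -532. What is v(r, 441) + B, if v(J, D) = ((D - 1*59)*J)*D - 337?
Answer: -89210434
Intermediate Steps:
v(J, D) = -337 + D*J*(-59 + D) (v(J, D) = ((D - 59)*J)*D - 337 = ((-59 + D)*J)*D - 337 = (J*(-59 + D))*D - 337 = D*J*(-59 + D) - 337 = -337 + D*J*(-59 + D))
v(r, 441) + B = (-337 - 532*441² - 59*441*(-532)) + 411687 = (-337 - 532*194481 + 13842108) + 411687 = (-337 - 103463892 + 13842108) + 411687 = -89622121 + 411687 = -89210434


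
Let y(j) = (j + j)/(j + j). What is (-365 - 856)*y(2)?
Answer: -1221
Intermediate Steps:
y(j) = 1 (y(j) = (2*j)/((2*j)) = (2*j)*(1/(2*j)) = 1)
(-365 - 856)*y(2) = (-365 - 856)*1 = -1221*1 = -1221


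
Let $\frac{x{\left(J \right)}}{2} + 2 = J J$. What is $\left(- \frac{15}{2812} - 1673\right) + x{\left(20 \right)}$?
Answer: $- \frac{2466139}{2812} \approx -877.0$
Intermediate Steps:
$x{\left(J \right)} = -4 + 2 J^{2}$ ($x{\left(J \right)} = -4 + 2 J J = -4 + 2 J^{2}$)
$\left(- \frac{15}{2812} - 1673\right) + x{\left(20 \right)} = \left(- \frac{15}{2812} - 1673\right) - \left(4 - 2 \cdot 20^{2}\right) = \left(\left(-15\right) \frac{1}{2812} - 1673\right) + \left(-4 + 2 \cdot 400\right) = \left(- \frac{15}{2812} - 1673\right) + \left(-4 + 800\right) = - \frac{4704491}{2812} + 796 = - \frac{2466139}{2812}$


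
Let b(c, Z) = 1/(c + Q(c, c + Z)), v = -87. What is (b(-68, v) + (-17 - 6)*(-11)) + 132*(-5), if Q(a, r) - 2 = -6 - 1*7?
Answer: -32154/79 ≈ -407.01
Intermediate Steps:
Q(a, r) = -11 (Q(a, r) = 2 + (-6 - 1*7) = 2 + (-6 - 7) = 2 - 13 = -11)
b(c, Z) = 1/(-11 + c) (b(c, Z) = 1/(c - 11) = 1/(-11 + c))
(b(-68, v) + (-17 - 6)*(-11)) + 132*(-5) = (1/(-11 - 68) + (-17 - 6)*(-11)) + 132*(-5) = (1/(-79) - 23*(-11)) - 660 = (-1/79 + 253) - 660 = 19986/79 - 660 = -32154/79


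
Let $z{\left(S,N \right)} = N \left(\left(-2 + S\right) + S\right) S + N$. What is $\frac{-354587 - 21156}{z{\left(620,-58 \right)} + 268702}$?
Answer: $\frac{375743}{44249836} \approx 0.0084914$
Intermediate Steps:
$z{\left(S,N \right)} = N + N S \left(-2 + 2 S\right)$ ($z{\left(S,N \right)} = N \left(-2 + 2 S\right) S + N = N S \left(-2 + 2 S\right) + N = N + N S \left(-2 + 2 S\right)$)
$\frac{-354587 - 21156}{z{\left(620,-58 \right)} + 268702} = \frac{-354587 - 21156}{- 58 \left(1 - 1240 + 2 \cdot 620^{2}\right) + 268702} = - \frac{375743}{- 58 \left(1 - 1240 + 2 \cdot 384400\right) + 268702} = - \frac{375743}{- 58 \left(1 - 1240 + 768800\right) + 268702} = - \frac{375743}{\left(-58\right) 767561 + 268702} = - \frac{375743}{-44518538 + 268702} = - \frac{375743}{-44249836} = \left(-375743\right) \left(- \frac{1}{44249836}\right) = \frac{375743}{44249836}$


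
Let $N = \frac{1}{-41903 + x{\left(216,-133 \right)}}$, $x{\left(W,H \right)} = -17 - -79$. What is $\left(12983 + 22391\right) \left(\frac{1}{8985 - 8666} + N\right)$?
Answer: $\frac{1468799228}{13347279} \approx 110.04$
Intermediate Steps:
$x{\left(W,H \right)} = 62$ ($x{\left(W,H \right)} = -17 + 79 = 62$)
$N = - \frac{1}{41841}$ ($N = \frac{1}{-41903 + 62} = \frac{1}{-41841} = - \frac{1}{41841} \approx -2.39 \cdot 10^{-5}$)
$\left(12983 + 22391\right) \left(\frac{1}{8985 - 8666} + N\right) = \left(12983 + 22391\right) \left(\frac{1}{8985 - 8666} - \frac{1}{41841}\right) = 35374 \left(\frac{1}{8985 - 8666} - \frac{1}{41841}\right) = 35374 \left(\frac{1}{319} - \frac{1}{41841}\right) = 35374 \cdot \frac{41522}{13347279} = \frac{1468799228}{13347279}$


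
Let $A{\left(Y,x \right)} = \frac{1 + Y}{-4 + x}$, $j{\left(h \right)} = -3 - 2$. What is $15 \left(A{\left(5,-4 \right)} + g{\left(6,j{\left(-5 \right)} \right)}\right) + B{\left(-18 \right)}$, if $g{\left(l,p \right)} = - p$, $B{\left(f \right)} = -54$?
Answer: $\frac{39}{4} \approx 9.75$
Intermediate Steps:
$j{\left(h \right)} = -5$
$A{\left(Y,x \right)} = \frac{1 + Y}{-4 + x}$
$15 \left(A{\left(5,-4 \right)} + g{\left(6,j{\left(-5 \right)} \right)}\right) + B{\left(-18 \right)} = 15 \left(\frac{1 + 5}{-4 - 4} - -5\right) - 54 = 15 \left(\frac{1}{-8} \cdot 6 + 5\right) - 54 = 15 \left(\left(- \frac{1}{8}\right) 6 + 5\right) - 54 = 15 \left(- \frac{3}{4} + 5\right) - 54 = 15 \cdot \frac{17}{4} - 54 = \frac{255}{4} - 54 = \frac{39}{4}$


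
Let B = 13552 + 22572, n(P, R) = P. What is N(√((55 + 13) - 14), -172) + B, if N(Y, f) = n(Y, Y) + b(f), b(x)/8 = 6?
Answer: 36172 + 3*√6 ≈ 36179.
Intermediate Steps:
b(x) = 48 (b(x) = 8*6 = 48)
N(Y, f) = 48 + Y (N(Y, f) = Y + 48 = 48 + Y)
B = 36124
N(√((55 + 13) - 14), -172) + B = (48 + √((55 + 13) - 14)) + 36124 = (48 + √(68 - 14)) + 36124 = (48 + √54) + 36124 = (48 + 3*√6) + 36124 = 36172 + 3*√6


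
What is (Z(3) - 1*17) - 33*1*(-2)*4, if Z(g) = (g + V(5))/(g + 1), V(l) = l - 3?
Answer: 993/4 ≈ 248.25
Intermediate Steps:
V(l) = -3 + l
Z(g) = (2 + g)/(1 + g) (Z(g) = (g + (-3 + 5))/(g + 1) = (g + 2)/(1 + g) = (2 + g)/(1 + g))
(Z(3) - 1*17) - 33*1*(-2)*4 = ((2 + 3)/(1 + 3) - 1*17) - 33*1*(-2)*4 = (5/4 - 17) - (-66)*4 = ((¼)*5 - 17) - 33*(-8) = (5/4 - 17) + 264 = -63/4 + 264 = 993/4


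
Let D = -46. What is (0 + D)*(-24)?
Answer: 1104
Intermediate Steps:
(0 + D)*(-24) = (0 - 46)*(-24) = -46*(-24) = 1104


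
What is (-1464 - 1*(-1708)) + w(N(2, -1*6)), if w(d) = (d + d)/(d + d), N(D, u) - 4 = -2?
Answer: 245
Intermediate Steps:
N(D, u) = 2 (N(D, u) = 4 - 2 = 2)
w(d) = 1 (w(d) = (2*d)/((2*d)) = (2*d)*(1/(2*d)) = 1)
(-1464 - 1*(-1708)) + w(N(2, -1*6)) = (-1464 - 1*(-1708)) + 1 = (-1464 + 1708) + 1 = 244 + 1 = 245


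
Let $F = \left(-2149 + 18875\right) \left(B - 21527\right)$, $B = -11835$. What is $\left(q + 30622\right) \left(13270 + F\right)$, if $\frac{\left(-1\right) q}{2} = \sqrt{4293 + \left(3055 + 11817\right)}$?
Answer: $-17087061975124 + 1115999084 \sqrt{19165} \approx -1.6933 \cdot 10^{13}$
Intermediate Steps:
$q = - 2 \sqrt{19165}$ ($q = - 2 \sqrt{4293 + \left(3055 + 11817\right)} = - 2 \sqrt{4293 + 14872} = - 2 \sqrt{19165} \approx -276.88$)
$F = -558012812$ ($F = \left(-2149 + 18875\right) \left(-11835 - 21527\right) = 16726 \left(-33362\right) = -558012812$)
$\left(q + 30622\right) \left(13270 + F\right) = \left(- 2 \sqrt{19165} + 30622\right) \left(13270 - 558012812\right) = \left(30622 - 2 \sqrt{19165}\right) \left(-557999542\right) = -17087061975124 + 1115999084 \sqrt{19165}$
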